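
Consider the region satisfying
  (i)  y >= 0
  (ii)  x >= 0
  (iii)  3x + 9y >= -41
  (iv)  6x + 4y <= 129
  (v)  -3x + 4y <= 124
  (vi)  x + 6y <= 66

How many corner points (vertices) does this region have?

4

The feasible vertices (each the meet of two boundaries and inside every other half-plane) are:
  (0, 0)
  (43/2, 0)
  (0, 11)
  (255/16, 267/32)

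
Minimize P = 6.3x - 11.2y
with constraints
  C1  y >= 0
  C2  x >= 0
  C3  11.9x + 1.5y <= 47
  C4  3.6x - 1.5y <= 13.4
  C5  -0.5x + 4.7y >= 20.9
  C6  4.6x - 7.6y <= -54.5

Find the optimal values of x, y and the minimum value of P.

Feasible corners and P = 6.3x - 11.2y:
  (0, 94/3) → P = -5264/15
  (0, 545/76) → P = -1526/19
  (27545/9734, 86475/9734) → P = -1589973/19468

x = 0, y = 94/3, minimum P = -5264/15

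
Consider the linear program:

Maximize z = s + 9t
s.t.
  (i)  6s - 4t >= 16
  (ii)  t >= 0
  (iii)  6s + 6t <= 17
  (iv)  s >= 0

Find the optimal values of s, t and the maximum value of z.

Feasible corners and z = s + 9t:
  (8/3, 0) → z = 8/3
  (41/15, 1/10) → z = 109/30
  (17/6, 0) → z = 17/6

s = 41/15, t = 1/10, maximum z = 109/30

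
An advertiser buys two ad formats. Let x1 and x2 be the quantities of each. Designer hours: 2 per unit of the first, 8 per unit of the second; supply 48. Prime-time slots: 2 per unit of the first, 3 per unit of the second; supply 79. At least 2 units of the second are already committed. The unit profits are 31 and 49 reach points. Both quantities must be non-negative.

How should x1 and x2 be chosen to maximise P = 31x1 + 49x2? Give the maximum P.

x1 = 16, x2 = 2, maximum P = 594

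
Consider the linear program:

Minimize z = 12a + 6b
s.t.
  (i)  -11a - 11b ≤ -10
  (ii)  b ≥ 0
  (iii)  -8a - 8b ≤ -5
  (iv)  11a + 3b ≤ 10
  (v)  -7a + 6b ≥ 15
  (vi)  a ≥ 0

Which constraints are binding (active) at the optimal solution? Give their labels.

(v) and (vi)

Vertices and z = 12a + 6b:
  (5/29, 235/87) → z = 530/29
  (0, 10/3) → z = 20
  (0, 5/2) → z = 15

The minimum is at (0, 5/2). Substituting into each constraint, equality holds for (v) and (vi); the remaining constraints have slack.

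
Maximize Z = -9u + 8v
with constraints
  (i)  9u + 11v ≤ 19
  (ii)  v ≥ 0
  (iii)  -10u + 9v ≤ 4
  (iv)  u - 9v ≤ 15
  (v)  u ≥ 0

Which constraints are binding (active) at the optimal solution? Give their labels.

Feasible corners and Z = -9u + 8v:
  (19/9, 0) → Z = -19
  (127/191, 226/191) → Z = 665/191
  (0, 0) → Z = 0
  (0, 4/9) → Z = 32/9

The maximum is at (0, 4/9). Substituting into each constraint, equality holds for (iii) and (v); the remaining constraints have slack.

(iii) and (v)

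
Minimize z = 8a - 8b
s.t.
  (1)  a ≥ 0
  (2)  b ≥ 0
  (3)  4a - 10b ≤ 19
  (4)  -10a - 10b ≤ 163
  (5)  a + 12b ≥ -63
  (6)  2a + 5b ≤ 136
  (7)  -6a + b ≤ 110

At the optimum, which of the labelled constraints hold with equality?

Feasible corners and z = 8a - 8b:
  (0, 0) → z = 0
  (0, 136/5) → z = -1088/5
  (19/4, 0) → z = 38
  (291/8, 253/20) → z = 949/5

The minimum is at (0, 136/5). Substituting into each constraint, equality holds for (1) and (6); the remaining constraints have slack.

(1) and (6)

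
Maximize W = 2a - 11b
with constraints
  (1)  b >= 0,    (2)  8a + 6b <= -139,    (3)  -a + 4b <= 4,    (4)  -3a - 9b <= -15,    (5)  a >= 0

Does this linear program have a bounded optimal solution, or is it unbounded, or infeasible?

infeasible

The boundaries b = 0 and -3a - 9b = -15 meet at (5, 0), but that point violates 8a + 6b ≤ -139. Every candidate vertex is excluded by some other constraint, so the feasible region is empty.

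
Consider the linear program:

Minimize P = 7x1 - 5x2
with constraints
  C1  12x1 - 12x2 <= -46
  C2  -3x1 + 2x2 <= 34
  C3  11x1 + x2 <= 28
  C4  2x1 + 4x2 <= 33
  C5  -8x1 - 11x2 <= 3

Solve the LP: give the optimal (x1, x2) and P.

Extreme points and P = 7x1 - 5x2:
  (145/72, 421/72) → P = -545/36
  (-271/114, 83/57) → P = -909/38
  (-35/8, 167/16) → P = -1325/16
  (-380/49, 263/49) → P = -3975/49
  (79/42, 307/42) → P = -491/21

The optimum lies where -3x1 + 2x2 = 34 and 2x1 + 4x2 = 33.
Solving simultaneously gives x1 = -35/8, x2 = 167/16.

x1 = -35/8, x2 = 167/16, minimum P = -1325/16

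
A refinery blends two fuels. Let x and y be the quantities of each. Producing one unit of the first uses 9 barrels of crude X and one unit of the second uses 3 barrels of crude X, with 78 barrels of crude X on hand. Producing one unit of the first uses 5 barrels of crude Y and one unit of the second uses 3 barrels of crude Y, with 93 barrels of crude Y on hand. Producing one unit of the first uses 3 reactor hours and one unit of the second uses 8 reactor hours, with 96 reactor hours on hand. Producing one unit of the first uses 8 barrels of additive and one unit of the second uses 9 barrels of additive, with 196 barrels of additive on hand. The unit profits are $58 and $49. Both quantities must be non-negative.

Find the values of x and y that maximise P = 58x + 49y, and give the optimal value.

Corner points and P = 58x + 49y:
  (0, 0) → P = 0
  (0, 12) → P = 588
  (26/3, 0) → P = 1508/3
  (16/3, 10) → P = 2398/3

x = 16/3, y = 10, maximum P = 2398/3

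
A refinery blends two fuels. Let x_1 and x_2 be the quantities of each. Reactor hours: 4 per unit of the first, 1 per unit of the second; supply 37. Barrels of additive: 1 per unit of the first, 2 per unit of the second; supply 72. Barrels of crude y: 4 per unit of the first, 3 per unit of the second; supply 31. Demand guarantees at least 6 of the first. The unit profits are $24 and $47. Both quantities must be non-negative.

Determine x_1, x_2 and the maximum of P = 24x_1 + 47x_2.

x_1 = 6, x_2 = 7/3, maximum P = 761/3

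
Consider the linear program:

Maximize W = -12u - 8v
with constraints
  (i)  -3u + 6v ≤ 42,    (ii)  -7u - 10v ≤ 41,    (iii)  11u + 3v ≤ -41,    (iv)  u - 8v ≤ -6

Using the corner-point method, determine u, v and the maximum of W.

Extreme points and W = -12u - 8v:
  (-37/4, 19/8) → W = 92
  (-124/25, 113/25) → W = 584/25
  (-194/33, 1/66) → W = 2324/33
  (-346/91, 25/91) → W = 304/7

The optimum lies where -3u + 6v = 42 and -7u - 10v = 41.
Solving simultaneously gives u = -37/4, v = 19/8.

u = -37/4, v = 19/8, maximum W = 92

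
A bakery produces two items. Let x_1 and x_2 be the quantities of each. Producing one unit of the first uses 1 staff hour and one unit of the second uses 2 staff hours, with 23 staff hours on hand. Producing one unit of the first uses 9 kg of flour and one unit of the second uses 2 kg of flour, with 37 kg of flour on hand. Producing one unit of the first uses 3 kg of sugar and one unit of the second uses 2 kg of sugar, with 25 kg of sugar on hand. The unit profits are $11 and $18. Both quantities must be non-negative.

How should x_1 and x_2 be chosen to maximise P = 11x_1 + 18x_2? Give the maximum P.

x_1 = 1, x_2 = 11, maximum P = 209

Feasible corners and P = 11x_1 + 18x_2:
  (0, 0) → P = 0
  (0, 23/2) → P = 207
  (37/9, 0) → P = 407/9
  (1, 11) → P = 209
  (2, 19/2) → P = 193

At the optimal vertex, x_1 + 2x_2 = 23 and 3x_1 + 2x_2 = 25.
Solving simultaneously gives x_1 = 1, x_2 = 11.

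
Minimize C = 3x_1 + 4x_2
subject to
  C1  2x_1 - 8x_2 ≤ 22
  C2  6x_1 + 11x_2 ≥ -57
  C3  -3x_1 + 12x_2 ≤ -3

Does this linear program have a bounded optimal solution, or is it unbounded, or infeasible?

bounded optimum

Feasible corners and C = 3x_1 + 4x_2:
  (-107/35, -123/35) → C = -813/35
  (-31/5, -9/5) → C = -129/5
The feasible region has finitely many vertices and no improving ray; the minimum is -129/5 at (-31/5, -9/5).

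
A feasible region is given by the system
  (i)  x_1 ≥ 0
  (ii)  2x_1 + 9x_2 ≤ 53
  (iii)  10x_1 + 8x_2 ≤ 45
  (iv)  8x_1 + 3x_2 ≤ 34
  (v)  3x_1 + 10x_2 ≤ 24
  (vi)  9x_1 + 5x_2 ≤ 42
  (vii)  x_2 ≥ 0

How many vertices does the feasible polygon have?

5

The feasible vertices (each the meet of two boundaries and inside every other half-plane) are:
  (0, 12/5)
  (0, 0)
  (137/34, 10/17)
  (129/38, 105/76)
  (17/4, 0)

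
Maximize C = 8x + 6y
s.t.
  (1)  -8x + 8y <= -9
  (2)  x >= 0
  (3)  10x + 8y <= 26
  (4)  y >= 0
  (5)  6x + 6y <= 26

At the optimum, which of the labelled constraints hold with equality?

(3) and (4)

Vertices and C = 8x + 6y:
  (35/18, 59/72) → C = 737/36
  (9/8, 0) → C = 9
  (13/5, 0) → C = 104/5

The maximum is at (13/5, 0). Substituting into each constraint, equality holds for (3) and (4); the remaining constraints have slack.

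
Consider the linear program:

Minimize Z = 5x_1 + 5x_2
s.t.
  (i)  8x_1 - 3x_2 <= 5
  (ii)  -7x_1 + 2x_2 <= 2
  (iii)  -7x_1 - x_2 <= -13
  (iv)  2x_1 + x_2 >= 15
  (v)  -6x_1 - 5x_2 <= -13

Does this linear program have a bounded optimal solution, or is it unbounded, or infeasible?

Extreme points and Z = 5x_1 + 5x_2:
  (25/7, 55/7) → Z = 400/7
  (28/11, 109/11) → Z = 685/11
The feasible region has finitely many vertices and no improving ray; the minimum is 400/7 at (25/7, 55/7).

bounded optimum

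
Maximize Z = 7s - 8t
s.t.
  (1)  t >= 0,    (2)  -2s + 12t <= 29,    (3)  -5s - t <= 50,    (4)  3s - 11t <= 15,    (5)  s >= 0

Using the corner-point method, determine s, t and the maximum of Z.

Corner points and Z = 7s - 8t:
  (5, 0) → Z = 35
  (0, 0) → Z = 0
  (499/14, 117/14) → Z = 2557/14
  (0, 29/12) → Z = -58/3

s = 499/14, t = 117/14, maximum Z = 2557/14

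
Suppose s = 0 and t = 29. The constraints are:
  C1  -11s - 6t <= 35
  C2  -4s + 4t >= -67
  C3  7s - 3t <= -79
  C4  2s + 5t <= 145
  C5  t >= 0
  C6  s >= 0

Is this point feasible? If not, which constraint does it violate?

feasible

C1: -174 ≤ 35 ✓
C2: 116 ≥ -67 ✓
C3: -87 ≤ -79 ✓
C4: 145 ≤ 145 ✓
C5: 29 ≥ 0 ✓
C6: 0 ≥ 0 ✓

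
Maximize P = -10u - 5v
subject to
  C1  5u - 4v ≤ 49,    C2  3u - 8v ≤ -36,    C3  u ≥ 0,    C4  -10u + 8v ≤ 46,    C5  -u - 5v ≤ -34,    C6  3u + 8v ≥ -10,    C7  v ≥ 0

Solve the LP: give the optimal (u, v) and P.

The feasible region is unbounded (it extends along (4, 5)), but P strictly decreases along every unbounded feasible direction, so there is no improving ray and the maximum is attained at a vertex.

At the optimal vertex, -10u + 8v = 46 and -u - 5v = -34.
Solving simultaneously gives u = 21/29, v = 193/29.

u = 21/29, v = 193/29, maximum P = -1175/29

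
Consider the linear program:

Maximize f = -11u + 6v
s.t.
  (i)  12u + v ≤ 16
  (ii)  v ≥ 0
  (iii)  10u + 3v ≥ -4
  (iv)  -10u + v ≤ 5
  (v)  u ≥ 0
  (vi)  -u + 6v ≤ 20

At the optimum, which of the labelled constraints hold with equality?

(v) and (vi)

Vertices and f = -11u + 6v:
  (4/3, 0) → f = -44/3
  (76/73, 256/73) → f = 700/73
  (0, 0) → f = 0
  (0, 10/3) → f = 20

The maximum is at (0, 10/3). Substituting into each constraint, equality holds for (v) and (vi); the remaining constraints have slack.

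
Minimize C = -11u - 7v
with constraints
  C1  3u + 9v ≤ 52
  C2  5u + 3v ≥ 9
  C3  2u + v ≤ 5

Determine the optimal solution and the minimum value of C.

Corner points and C = -11u - 7v:
  (-25/12, 233/36) → C = -403/18
  (-7/15, 89/15) → C = -182/5
  (6, -7) → C = -17

u = -7/15, v = 89/15, minimum C = -182/5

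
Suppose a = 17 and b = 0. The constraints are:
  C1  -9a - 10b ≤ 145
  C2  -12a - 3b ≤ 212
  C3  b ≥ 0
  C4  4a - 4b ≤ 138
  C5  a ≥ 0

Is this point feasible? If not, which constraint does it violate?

C1: -153 ≤ 145 ✓
C2: -204 ≤ 212 ✓
C3: 0 ≥ 0 ✓
C4: 68 ≤ 138 ✓
C5: 17 ≥ 0 ✓

feasible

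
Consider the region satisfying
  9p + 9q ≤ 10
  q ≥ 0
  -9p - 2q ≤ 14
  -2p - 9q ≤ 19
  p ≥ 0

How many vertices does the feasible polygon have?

Intersecting each pair of boundary lines and keeping only the points that satisfy every inequality leaves:
  (10/9, 0)
  (0, 10/9)
  (0, 0)

3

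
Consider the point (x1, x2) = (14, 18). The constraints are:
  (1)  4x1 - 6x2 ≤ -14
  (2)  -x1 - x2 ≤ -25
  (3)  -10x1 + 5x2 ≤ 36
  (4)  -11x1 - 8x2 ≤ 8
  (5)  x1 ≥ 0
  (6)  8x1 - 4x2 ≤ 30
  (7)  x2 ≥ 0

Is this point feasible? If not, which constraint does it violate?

Constraint (6): 8x1 - 4x2 = 40, which is not ≤ 30. All other constraints are satisfied.

not feasible — violates (6)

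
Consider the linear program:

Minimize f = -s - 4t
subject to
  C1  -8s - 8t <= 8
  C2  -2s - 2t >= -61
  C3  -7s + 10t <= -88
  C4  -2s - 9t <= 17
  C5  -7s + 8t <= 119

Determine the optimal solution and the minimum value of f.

s = 393/17, t = 251/34, minimum f = -895/17

Corner points and f = -s - 4t:
  (393/17, 251/34) → f = -895/17
  (583/14, -78/7) → f = 41/14
  (622/83, -295/83) → f = 558/83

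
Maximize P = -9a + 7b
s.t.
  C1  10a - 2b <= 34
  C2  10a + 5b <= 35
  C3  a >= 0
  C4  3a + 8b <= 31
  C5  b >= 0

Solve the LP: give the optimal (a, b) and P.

a = 0, b = 31/8, maximum P = 217/8

Feasible corners and P = -9a + 7b:
  (24/7, 1/7) → P = -209/7
  (17/5, 0) → P = -153/5
  (25/13, 41/13) → P = 62/13
  (0, 31/8) → P = 217/8
  (0, 0) → P = 0

At the optimal vertex, a = 0 and 3a + 8b = 31.
Solving simultaneously gives a = 0, b = 31/8.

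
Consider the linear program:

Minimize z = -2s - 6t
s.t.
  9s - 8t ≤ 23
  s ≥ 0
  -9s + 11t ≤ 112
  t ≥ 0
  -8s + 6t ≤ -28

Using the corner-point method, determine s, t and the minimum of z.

Vertices and z = -2s - 6t:
  (383/9, 45) → z = -3196/9
  (43/5, 34/5) → z = -58
  (490/17, 574/17) → z = -4424/17

The optimum lies where 9s - 8t = 23 and -9s + 11t = 112.
Solving simultaneously gives s = 383/9, t = 45.

s = 383/9, t = 45, minimum z = -3196/9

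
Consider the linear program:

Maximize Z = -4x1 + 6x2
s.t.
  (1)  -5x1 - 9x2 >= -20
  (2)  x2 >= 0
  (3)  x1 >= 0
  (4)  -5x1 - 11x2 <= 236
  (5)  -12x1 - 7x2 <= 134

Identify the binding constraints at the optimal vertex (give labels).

(1) and (3)

Vertices and Z = -4x1 + 6x2:
  (4, 0) → Z = -16
  (0, 20/9) → Z = 40/3
  (0, 0) → Z = 0

The maximum is at (0, 20/9). Substituting into each constraint, equality holds for (1) and (3); the remaining constraints have slack.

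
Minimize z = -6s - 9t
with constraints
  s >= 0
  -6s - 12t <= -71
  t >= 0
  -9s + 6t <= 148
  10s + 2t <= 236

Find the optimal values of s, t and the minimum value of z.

Feasible corners and z = -6s - 9t:
  (0, 71/12) → z = -213/4
  (0, 74/3) → z = -222
  (71/6, 0) → z = -71
  (118/5, 0) → z = -708/5
  (560/39, 1802/39) → z = -502

The binding constraints are -9s + 6t = 148 and 10s + 2t = 236.
Solving simultaneously gives s = 560/39, t = 1802/39.

s = 560/39, t = 1802/39, minimum z = -502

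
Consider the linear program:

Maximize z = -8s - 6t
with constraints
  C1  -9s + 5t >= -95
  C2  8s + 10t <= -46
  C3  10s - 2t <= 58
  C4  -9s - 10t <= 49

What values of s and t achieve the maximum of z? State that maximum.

At the optimal vertex, 8s + 10t = -46 and -9s - 10t = 49.
Solving simultaneously gives s = -3, t = -11/5.

s = -3, t = -11/5, maximum z = 186/5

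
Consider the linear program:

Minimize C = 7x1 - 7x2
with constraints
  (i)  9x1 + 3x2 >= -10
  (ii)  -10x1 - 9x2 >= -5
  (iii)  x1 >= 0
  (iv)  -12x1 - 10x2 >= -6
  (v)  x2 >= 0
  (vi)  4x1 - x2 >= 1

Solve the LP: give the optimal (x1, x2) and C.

x1 = 7/23, x2 = 5/23, minimum C = 14/23

Extreme points and C = 7x1 - 7x2:
  (1/2, 0) → C = 7/2
  (7/23, 5/23) → C = 14/23
  (1/4, 0) → C = 7/4

The optimum lies where -10x1 - 9x2 = -5 and 4x1 - x2 = 1.
Solving simultaneously gives x1 = 7/23, x2 = 5/23.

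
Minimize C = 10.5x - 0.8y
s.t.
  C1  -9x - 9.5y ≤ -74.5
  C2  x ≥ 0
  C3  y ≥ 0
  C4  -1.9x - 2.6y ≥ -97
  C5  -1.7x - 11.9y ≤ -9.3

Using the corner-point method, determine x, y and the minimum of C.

Vertices and C = 10.5x - 0.8y:
  (0, 149/19) → C = -596/95
  (149/18, 0) → C = 1043/12
  (0, 485/13) → C = -388/13
  (970/19, 0) → C = 10185/19

At the optimal vertex, x = 0 and -1.9x - 2.6y = -97.
Solving simultaneously gives x = 0, y = 485/13.

x = 0, y = 485/13, minimum C = -388/13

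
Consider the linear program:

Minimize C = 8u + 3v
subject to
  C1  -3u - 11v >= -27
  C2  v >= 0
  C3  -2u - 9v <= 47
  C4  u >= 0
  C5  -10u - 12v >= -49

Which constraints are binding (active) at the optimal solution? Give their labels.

Extreme points and C = 8u + 3v:
  (0, 27/11) → C = 81/11
  (215/74, 123/74) → C = 2089/74
  (0, 0) → C = 0
  (49/10, 0) → C = 196/5

The minimum is at (0, 0). Substituting into each constraint, equality holds for C2 and C4; the remaining constraints have slack.

C2 and C4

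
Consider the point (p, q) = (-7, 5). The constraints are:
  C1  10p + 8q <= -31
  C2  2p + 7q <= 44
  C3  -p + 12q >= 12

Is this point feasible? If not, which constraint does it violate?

not feasible — violates C1

Constraint C1: 10p + 8q = -30, which is not ≤ -31. All other constraints are satisfied.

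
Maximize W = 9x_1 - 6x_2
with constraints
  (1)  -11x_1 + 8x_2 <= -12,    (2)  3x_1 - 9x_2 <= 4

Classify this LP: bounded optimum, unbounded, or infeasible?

unbounded

From the feasible point (76/75, -8/75), moving in the direction (9, 3) keeps every constraint satisfied while W increases without bound.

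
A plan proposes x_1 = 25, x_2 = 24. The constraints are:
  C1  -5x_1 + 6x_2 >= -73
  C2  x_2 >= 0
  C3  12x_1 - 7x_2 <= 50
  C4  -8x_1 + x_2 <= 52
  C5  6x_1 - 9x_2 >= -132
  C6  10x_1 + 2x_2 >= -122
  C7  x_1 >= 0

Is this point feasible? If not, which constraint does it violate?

not feasible — violates C3

Constraint C3: 12x_1 - 7x_2 = 132, which is not ≤ 50. All other constraints are satisfied.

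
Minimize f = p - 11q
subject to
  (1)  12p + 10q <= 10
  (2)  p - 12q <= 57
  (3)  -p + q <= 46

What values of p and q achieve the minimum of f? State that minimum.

p = -225/11, q = 281/11, minimum f = -3316/11

Feasible corners and f = p - 11q:
  (345/77, -337/77) → f = 4052/77
  (-225/11, 281/11) → f = -3316/11
  (-609/11, -103/11) → f = 524/11

At the optimal vertex, 12p + 10q = 10 and -p + q = 46.
Solving simultaneously gives p = -225/11, q = 281/11.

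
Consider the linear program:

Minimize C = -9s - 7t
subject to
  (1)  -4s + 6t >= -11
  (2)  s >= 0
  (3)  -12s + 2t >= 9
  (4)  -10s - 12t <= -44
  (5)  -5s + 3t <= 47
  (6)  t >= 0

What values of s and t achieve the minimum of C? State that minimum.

s = 67/26, t = 519/26, minimum C = -2118/13

Vertices and C = -9s - 7t:
  (0, 9/2) → C = -63/2
  (0, 47/3) → C = -329/3
  (67/26, 519/26) → C = -2118/13

The binding constraints are -12s + 2t = 9 and -5s + 3t = 47.
Solving simultaneously gives s = 67/26, t = 519/26.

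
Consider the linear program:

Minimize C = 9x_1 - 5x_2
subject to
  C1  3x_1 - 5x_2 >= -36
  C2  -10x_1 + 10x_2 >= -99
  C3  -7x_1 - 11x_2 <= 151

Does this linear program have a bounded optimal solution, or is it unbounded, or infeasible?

bounded optimum

Extreme points and C = 9x_1 - 5x_2:
  (171/4, 657/20) → C = 441/2
  (-1151/68, -201/68) → C = -4677/34
  (-421/180, -2203/180) → C = 3613/90
The feasible region has finitely many vertices and no improving ray; the minimum is -4677/34 at (-1151/68, -201/68).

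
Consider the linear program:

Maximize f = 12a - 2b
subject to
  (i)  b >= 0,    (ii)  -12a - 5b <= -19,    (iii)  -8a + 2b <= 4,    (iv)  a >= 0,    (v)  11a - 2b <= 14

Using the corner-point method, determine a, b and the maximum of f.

Corner points and f = 12a - 2b:
  (9/32, 25/8) → f = -23/8
  (108/79, 41/79) → f = 1214/79
  (6, 26) → f = 20

The binding constraints are -8a + 2b = 4 and 11a - 2b = 14.
Solving simultaneously gives a = 6, b = 26.

a = 6, b = 26, maximum f = 20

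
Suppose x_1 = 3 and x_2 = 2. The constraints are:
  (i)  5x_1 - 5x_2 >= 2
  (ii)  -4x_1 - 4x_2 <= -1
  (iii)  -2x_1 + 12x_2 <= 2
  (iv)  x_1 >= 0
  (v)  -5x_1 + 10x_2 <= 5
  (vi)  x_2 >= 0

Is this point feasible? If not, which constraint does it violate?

not feasible — violates (iii)

Constraint (iii): -2x_1 + 12x_2 = 18, which is not ≤ 2. All other constraints are satisfied.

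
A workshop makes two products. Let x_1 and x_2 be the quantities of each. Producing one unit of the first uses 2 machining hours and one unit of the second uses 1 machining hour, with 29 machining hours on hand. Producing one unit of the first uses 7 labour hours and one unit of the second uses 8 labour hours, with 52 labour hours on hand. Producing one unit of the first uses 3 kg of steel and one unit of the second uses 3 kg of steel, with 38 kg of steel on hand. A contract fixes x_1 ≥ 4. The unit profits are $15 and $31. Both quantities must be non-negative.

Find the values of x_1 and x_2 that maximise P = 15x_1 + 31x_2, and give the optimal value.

At the optimal vertex, 7x_1 + 8x_2 = 52 and x_1 = 4.
Solving simultaneously gives x_1 = 4, x_2 = 3.

x_1 = 4, x_2 = 3, maximum P = 153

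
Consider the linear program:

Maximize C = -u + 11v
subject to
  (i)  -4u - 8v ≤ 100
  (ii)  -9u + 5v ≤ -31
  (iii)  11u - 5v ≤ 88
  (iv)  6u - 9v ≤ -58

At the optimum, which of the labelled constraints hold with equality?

Corner points and C = -u + 11v:
  (57/2, 451/10) → C = 2338/5
  (569/51, 236/17) → C = 7219/51
  (1082/69, 1166/69) → C = 11744/69

The maximum is at (57/2, 451/10). Substituting into each constraint, equality holds for (ii) and (iii); the remaining constraints have slack.

(ii) and (iii)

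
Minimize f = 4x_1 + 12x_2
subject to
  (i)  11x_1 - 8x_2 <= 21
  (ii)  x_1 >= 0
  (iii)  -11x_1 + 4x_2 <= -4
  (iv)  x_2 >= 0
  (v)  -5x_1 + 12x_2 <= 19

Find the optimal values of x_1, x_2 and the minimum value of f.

x_1 = 4/11, x_2 = 0, minimum f = 16/11

Vertices and f = 4x_1 + 12x_2:
  (21/11, 0) → f = 84/11
  (101/23, 157/46) → f = 1346/23
  (4/11, 0) → f = 16/11
  (31/28, 229/112) → f = 811/28

The optimum lies where -11x_1 + 4x_2 = -4 and x_2 = 0.
Solving simultaneously gives x_1 = 4/11, x_2 = 0.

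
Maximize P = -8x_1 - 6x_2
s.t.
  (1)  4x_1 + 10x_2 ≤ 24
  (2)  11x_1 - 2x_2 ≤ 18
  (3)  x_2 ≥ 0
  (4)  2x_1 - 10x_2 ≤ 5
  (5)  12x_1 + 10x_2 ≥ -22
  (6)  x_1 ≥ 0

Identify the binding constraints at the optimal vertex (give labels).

(3) and (6)

Corner points and P = -8x_1 - 6x_2:
  (114/59, 96/59) → P = -1488/59
  (0, 12/5) → P = -72/5
  (18/11, 0) → P = -144/11
  (0, 0) → P = 0

The maximum is at (0, 0). Substituting into each constraint, equality holds for (3) and (6); the remaining constraints have slack.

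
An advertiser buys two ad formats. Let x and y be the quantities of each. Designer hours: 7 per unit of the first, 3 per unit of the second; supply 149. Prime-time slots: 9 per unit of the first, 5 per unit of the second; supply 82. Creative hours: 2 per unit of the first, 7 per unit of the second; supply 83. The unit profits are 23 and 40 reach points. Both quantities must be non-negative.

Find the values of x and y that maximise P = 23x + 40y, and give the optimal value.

x = 3, y = 11, maximum P = 509

Corner points and P = 23x + 40y:
  (0, 0) → P = 0
  (0, 83/7) → P = 3320/7
  (82/9, 0) → P = 1886/9
  (3, 11) → P = 509

The binding constraints are 9x + 5y = 82 and 2x + 7y = 83.
Solving simultaneously gives x = 3, y = 11.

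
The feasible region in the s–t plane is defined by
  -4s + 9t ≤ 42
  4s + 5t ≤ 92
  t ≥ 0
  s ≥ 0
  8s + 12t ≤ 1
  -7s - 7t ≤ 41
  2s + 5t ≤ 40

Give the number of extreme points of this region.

3

Pairwise boundary intersections that survive every other constraint:
  (0, 0)
  (1/8, 0)
  (0, 1/12)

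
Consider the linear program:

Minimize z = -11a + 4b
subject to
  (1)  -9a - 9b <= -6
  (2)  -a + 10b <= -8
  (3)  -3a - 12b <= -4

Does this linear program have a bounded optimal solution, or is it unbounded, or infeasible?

unbounded

From the feasible point (68/21, -10/21), moving in the direction (12, -3) keeps every constraint satisfied while z decreases without bound.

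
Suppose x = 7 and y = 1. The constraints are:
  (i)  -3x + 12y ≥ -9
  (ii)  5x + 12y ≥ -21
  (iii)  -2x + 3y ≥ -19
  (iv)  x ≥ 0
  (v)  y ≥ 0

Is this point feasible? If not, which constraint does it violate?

(i): -9 ≥ -9 ✓
(ii): 47 ≥ -21 ✓
(iii): -11 ≥ -19 ✓
(iv): 7 ≥ 0 ✓
(v): 1 ≥ 0 ✓

feasible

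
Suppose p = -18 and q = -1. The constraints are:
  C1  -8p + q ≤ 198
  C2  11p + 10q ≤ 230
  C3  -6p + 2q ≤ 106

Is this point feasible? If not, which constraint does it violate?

C1: 143 ≤ 198 ✓
C2: -208 ≤ 230 ✓
C3: 106 ≤ 106 ✓

feasible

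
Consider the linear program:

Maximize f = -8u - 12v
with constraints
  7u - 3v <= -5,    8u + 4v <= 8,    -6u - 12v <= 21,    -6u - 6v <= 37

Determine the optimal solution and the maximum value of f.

The feasible region is unbounded (it extends along (-1, 1), (-1, 2)), but f strictly decreases along every unbounded feasible direction, so there is no improving ray and the maximum is attained at a vertex.

The binding constraints are -6u - 12v = 21 and -6u - 6v = 37.
Solving simultaneously gives u = -53/6, v = 8/3.

u = -53/6, v = 8/3, maximum f = 116/3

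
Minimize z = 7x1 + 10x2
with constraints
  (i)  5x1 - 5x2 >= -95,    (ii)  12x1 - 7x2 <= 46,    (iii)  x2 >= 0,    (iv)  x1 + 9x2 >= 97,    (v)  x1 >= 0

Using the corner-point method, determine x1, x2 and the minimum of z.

Feasible corners and z = 7x1 + 10x2:
  (179/5, 274/5) → z = 3993/5
  (0, 19) → z = 190
  (1093/115, 1118/115) → z = 18831/115
  (0, 97/9) → z = 970/9

At the optimal vertex, x1 + 9x2 = 97 and x1 = 0.
Solving simultaneously gives x1 = 0, x2 = 97/9.

x1 = 0, x2 = 97/9, minimum z = 970/9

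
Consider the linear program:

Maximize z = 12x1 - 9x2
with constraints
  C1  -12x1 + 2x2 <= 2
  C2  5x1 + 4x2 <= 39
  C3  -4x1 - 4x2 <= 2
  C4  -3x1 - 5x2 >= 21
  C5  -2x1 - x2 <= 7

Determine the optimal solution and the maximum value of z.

x1 = 41, x2 = -83/2, maximum z = 1731/2

Extreme points and z = 12x1 - 9x2:
  (41, -83/2) → z = 1731/2
  (279/13, -222/13) → z = 5346/13
  (37/4, -39/4) → z = 795/4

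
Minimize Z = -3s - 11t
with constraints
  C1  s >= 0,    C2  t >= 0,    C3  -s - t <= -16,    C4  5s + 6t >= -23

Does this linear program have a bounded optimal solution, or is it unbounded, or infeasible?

From the feasible point (0, 16), moving in the direction (0, 1) keeps every constraint satisfied while Z decreases without bound.

unbounded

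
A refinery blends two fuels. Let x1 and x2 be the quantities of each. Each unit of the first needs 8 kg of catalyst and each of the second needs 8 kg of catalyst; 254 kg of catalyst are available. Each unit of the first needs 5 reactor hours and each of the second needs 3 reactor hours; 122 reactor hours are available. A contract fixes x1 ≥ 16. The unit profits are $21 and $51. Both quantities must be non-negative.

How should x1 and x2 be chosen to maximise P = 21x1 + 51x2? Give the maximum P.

Extreme points and P = 21x1 + 51x2:
  (122/5, 0) → P = 2562/5
  (16, 0) → P = 336
  (16, 14) → P = 1050

At the optimal vertex, 5x1 + 3x2 = 122 and x1 = 16.
Solving simultaneously gives x1 = 16, x2 = 14.

x1 = 16, x2 = 14, maximum P = 1050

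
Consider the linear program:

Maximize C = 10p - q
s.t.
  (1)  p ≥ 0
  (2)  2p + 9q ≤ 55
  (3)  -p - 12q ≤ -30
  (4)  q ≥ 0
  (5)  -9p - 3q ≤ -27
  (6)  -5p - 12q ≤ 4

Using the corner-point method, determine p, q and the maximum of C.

Vertices and C = 10p - q:
  (26, 1/3) → C = 779/3
  (26/25, 147/25) → C = 113/25
  (78/35, 81/35) → C = 699/35

The binding constraints are 2p + 9q = 55 and -p - 12q = -30.
Solving simultaneously gives p = 26, q = 1/3.

p = 26, q = 1/3, maximum C = 779/3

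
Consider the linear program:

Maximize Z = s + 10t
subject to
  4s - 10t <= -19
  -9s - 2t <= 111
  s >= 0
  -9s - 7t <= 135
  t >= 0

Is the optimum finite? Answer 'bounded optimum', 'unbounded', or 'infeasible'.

From the feasible point (0, 19/10), moving in the direction (0, 1) keeps every constraint satisfied while Z increases without bound.

unbounded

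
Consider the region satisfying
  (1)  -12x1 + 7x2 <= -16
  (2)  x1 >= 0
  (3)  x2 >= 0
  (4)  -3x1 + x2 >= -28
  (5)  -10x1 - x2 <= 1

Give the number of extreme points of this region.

Pairwise boundary intersections that survive every other constraint:
  (4/3, 0)
  (20, 32)
  (28/3, 0)

3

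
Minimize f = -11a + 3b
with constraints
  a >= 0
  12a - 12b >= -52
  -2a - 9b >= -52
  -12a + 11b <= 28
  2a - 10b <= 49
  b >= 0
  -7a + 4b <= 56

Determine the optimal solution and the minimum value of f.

a = 961/38, b = 3/19, minimum f = -10553/38

At the optimal vertex, -2a - 9b = -52 and 2a - 10b = 49.
Solving simultaneously gives a = 961/38, b = 3/19.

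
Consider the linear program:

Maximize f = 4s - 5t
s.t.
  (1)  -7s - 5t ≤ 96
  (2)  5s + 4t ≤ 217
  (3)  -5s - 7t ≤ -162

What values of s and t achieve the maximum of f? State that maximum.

Vertices and f = 4s - 5t:
  (-1469/3, 1999/3) → f = -15871/3
  (-247/4, 269/4) → f = -2333/4
  (871/15, -55/3) → f = 4859/15

The binding constraints are 5s + 4t = 217 and -5s - 7t = -162.
Solving simultaneously gives s = 871/15, t = -55/3.

s = 871/15, t = -55/3, maximum f = 4859/15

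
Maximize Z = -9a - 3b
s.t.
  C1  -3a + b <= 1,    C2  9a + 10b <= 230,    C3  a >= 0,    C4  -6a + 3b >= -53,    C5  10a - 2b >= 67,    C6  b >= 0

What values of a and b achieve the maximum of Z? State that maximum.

Extreme points and Z = -9a - 3b:
  (1220/87, 301/29) → Z = -4563/29
  (565/59, 1697/118) → Z = -15261/118
  (53/6, 0) → Z = -159/2
  (67/10, 0) → Z = -603/10

a = 67/10, b = 0, maximum Z = -603/10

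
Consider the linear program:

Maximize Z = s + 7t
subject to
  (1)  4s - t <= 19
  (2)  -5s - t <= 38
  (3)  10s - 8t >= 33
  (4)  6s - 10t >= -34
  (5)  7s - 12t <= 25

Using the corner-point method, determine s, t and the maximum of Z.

s = 119/22, t = 29/11, maximum Z = 525/22

Vertices and Z = s + 7t:
  (119/22, 29/11) → Z = 525/22
  (203/41, 33/41) → Z = 434/41
  (49/16, -19/64) → Z = 63/64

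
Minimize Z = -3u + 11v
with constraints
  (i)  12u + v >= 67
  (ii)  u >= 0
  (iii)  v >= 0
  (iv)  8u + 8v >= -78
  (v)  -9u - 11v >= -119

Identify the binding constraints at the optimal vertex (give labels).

Feasible corners and Z = -3u + 11v:
  (67/12, 0) → Z = -67/4
  (206/41, 275/41) → Z = 2407/41
  (119/9, 0) → Z = -119/3

The minimum is at (119/9, 0). Substituting into each constraint, equality holds for (iii) and (v); the remaining constraints have slack.

(iii) and (v)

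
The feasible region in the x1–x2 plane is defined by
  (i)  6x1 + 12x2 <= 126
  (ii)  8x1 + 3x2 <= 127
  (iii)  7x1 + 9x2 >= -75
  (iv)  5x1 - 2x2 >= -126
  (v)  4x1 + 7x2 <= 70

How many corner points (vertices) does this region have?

5

Of the 10 pairwise boundary intersections, those satisfying every inequality are:
  (-35/2, 77/4)
  (-7, 14)
  (456/17, -1489/51)
  (679/44, 13/11)
  (-1284/59, 507/59)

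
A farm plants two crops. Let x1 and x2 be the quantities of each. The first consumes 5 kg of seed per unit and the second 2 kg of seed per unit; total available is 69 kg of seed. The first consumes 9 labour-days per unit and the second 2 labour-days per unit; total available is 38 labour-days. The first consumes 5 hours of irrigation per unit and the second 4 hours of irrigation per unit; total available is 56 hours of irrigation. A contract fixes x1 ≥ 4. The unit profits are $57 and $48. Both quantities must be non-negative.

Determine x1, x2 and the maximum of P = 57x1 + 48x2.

Corner points and P = 57x1 + 48x2:
  (38/9, 0) → P = 722/3
  (4, 0) → P = 228
  (4, 1) → P = 276

x1 = 4, x2 = 1, maximum P = 276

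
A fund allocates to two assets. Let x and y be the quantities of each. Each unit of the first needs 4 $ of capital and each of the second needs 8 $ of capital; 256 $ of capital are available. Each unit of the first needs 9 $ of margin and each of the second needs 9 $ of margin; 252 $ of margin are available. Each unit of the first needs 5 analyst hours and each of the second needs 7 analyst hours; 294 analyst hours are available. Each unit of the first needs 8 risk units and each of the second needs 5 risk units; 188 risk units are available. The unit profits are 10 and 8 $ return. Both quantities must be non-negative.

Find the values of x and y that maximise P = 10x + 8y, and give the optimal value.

x = 16, y = 12, maximum P = 256

Corner points and P = 10x + 8y:
  (0, 0) → P = 0
  (0, 28) → P = 224
  (47/2, 0) → P = 235
  (16, 12) → P = 256

At the optimal vertex, 9x + 9y = 252 and 8x + 5y = 188.
Solving simultaneously gives x = 16, y = 12.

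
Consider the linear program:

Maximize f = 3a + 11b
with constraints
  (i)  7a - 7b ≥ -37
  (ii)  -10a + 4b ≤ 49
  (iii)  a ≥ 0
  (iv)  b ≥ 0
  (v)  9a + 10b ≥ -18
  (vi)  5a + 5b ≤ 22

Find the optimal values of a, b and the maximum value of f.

a = 0, b = 22/5, maximum f = 242/5

The binding constraints are a = 0 and 5a + 5b = 22.
Solving simultaneously gives a = 0, b = 22/5.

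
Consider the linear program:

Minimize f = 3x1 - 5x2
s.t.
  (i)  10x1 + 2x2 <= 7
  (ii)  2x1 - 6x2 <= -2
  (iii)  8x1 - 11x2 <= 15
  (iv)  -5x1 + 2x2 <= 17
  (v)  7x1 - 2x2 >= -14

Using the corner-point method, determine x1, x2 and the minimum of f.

x1 = -7/17, x2 = 189/34, minimum f = -987/34

Vertices and f = 3x1 - 5x2:
  (19/32, 17/32) → f = -7/8
  (-7/17, 189/34) → f = -987/34
  (-40/19, -7/19) → f = -85/19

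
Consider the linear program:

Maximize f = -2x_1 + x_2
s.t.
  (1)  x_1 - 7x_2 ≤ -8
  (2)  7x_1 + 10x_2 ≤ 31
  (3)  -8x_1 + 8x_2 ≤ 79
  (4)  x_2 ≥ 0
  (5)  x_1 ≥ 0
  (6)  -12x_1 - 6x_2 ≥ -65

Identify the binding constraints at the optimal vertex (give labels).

Corner points and f = -2x_1 + x_2:
  (137/59, 87/59) → f = -187/59
  (0, 8/7) → f = 8/7
  (0, 31/10) → f = 31/10

The maximum is at (0, 31/10). Substituting into each constraint, equality holds for (2) and (5); the remaining constraints have slack.

(2) and (5)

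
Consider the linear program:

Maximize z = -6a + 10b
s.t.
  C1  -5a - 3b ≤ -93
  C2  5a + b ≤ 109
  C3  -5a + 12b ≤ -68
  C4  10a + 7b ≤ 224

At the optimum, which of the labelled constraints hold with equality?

C1 and C3

Extreme points and z = -6a + 10b:
  (117/5, -8) → z = -1102/5
  (88/5, 5/3) → z = -1334/15
  (539/25, 6/5) → z = -2934/25
  (3164/155, 88/31) → z = -14584/155

The maximum is at (88/5, 5/3). Substituting into each constraint, equality holds for C1 and C3; the remaining constraints have slack.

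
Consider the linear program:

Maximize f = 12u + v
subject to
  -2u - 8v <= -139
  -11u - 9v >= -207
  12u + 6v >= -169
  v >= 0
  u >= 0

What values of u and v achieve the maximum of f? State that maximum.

Feasible corners and f = 12u + v:
  (81/14, 223/14) → f = 1195/14
  (0, 139/8) → f = 139/8
  (0, 23) → f = 23

The optimum lies where -2u - 8v = -139 and -11u - 9v = -207.
Solving simultaneously gives u = 81/14, v = 223/14.

u = 81/14, v = 223/14, maximum f = 1195/14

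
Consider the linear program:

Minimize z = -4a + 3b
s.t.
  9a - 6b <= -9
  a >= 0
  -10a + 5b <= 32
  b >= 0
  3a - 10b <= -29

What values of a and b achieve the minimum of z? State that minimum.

Feasible corners and z = -4a + 3b:
  (7/6, 13/4) → z = 61/12
  (0, 32/5) → z = 96/5
  (0, 29/10) → z = 87/10
The feasible region is unbounded (it extends along (1, 2), (2, 3)), but z strictly increases along every unbounded feasible direction, so there is no improving ray and the minimum is attained at a vertex.

The optimum lies where 9a - 6b = -9 and 3a - 10b = -29.
Solving simultaneously gives a = 7/6, b = 13/4.

a = 7/6, b = 13/4, minimum z = 61/12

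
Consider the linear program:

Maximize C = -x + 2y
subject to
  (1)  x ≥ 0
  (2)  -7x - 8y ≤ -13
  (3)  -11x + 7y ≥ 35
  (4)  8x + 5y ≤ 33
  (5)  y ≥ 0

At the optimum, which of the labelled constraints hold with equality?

Corner points and C = -x + 2y:
  (0, 5) → C = 10
  (0, 33/5) → C = 66/5
  (56/111, 643/111) → C = 410/37

The maximum is at (0, 33/5). Substituting into each constraint, equality holds for (1) and (4); the remaining constraints have slack.

(1) and (4)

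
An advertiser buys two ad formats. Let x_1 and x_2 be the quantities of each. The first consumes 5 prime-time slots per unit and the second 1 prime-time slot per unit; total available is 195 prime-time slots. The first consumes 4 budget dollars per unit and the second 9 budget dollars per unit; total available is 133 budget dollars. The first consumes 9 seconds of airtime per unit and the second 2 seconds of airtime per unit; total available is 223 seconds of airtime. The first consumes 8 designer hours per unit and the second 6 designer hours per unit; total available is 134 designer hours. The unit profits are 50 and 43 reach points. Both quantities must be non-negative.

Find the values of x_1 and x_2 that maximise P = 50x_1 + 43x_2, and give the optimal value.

x_1 = 17/2, x_2 = 11, maximum P = 898

Extreme points and P = 50x_1 + 43x_2:
  (0, 0) → P = 0
  (0, 133/9) → P = 5719/9
  (67/4, 0) → P = 1675/2
  (17/2, 11) → P = 898

At the optimal vertex, 4x_1 + 9x_2 = 133 and 8x_1 + 6x_2 = 134.
Solving simultaneously gives x_1 = 17/2, x_2 = 11.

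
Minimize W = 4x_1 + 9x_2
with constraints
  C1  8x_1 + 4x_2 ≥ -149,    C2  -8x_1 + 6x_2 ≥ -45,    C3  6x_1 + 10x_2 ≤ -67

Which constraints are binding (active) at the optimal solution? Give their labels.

Vertices and W = 4x_1 + 9x_2:
  (-357/40, -97/5) → W = -2103/10
  (-611/28, 179/28) → W = -119/4
  (12/29, -403/58) → W = -3531/58

The minimum is at (-357/40, -97/5). Substituting into each constraint, equality holds for C1 and C2; the remaining constraints have slack.

C1 and C2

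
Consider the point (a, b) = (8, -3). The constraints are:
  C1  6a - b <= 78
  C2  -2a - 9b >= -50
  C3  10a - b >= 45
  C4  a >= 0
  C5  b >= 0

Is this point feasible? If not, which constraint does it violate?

not feasible — violates C5

Constraint C5: b = -3, which is not ≥ 0. All other constraints are satisfied.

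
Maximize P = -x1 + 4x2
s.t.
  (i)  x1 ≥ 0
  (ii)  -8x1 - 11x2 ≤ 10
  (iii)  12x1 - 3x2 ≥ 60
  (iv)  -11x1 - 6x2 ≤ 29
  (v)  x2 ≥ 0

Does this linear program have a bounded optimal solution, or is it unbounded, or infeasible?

From the feasible point (5, 0), moving in the direction (3, 12) keeps every constraint satisfied while P increases without bound.

unbounded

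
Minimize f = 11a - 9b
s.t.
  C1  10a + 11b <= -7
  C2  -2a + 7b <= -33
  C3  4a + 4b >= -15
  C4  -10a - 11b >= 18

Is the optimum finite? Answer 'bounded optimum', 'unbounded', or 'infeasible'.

bounded optimum

Feasible corners and f = 11a - 9b:
  (3/4, -9/2) → f = 195/4
  (237/92, -183/46) → f = 5901/92
The feasible region has finitely many vertices and no improving ray; the minimum is 195/4 at (3/4, -9/2).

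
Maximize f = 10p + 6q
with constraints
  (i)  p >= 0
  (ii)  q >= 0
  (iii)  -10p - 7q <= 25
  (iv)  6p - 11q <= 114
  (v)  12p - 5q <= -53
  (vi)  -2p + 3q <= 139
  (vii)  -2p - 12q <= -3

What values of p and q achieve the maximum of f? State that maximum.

Extreme points and f = 10p + 6q:
  (0, 53/5) → f = 318/5
  (0, 139/3) → f = 278
  (268/13, 781/13) → f = 7366/13

The binding constraints are 12p - 5q = -53 and -2p + 3q = 139.
Solving simultaneously gives p = 268/13, q = 781/13.

p = 268/13, q = 781/13, maximum f = 7366/13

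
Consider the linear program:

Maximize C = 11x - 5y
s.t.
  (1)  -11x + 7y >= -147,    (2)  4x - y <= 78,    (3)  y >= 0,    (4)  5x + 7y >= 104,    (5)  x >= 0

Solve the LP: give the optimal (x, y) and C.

Feasible corners and C = 11x - 5y:
  (399/17, 270/17) → C = 3039/17
  (251/16, 409/112) → C = 8641/56
  (0, 104/7) → C = -520/7
The feasible region is unbounded (it extends along (0, 1), (1, 4)), but C strictly decreases along every unbounded feasible direction, so there is no improving ray and the maximum is attained at a vertex.

The binding constraints are -11x + 7y = -147 and 4x - y = 78.
Solving simultaneously gives x = 399/17, y = 270/17.

x = 399/17, y = 270/17, maximum C = 3039/17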